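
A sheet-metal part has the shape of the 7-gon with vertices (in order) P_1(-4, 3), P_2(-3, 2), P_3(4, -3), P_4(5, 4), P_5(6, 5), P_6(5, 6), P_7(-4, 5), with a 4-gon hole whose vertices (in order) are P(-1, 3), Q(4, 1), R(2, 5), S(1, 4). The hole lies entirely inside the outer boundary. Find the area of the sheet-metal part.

Outer boundary:
P_1→P_2: (-4)(2) − (-3)(3) = 1
P_2→P_3: (-3)(-3) − (4)(2) = 1
P_3→P_4: (4)(4) − (5)(-3) = 31
P_4→P_5: (5)(5) − (6)(4) = 1
P_5→P_6: (6)(6) − (5)(5) = 11
P_6→P_7: (5)(5) − (-4)(6) = 49
P_7→P_1: (-4)(3) − (-4)(5) = 8
Σ = 102
Area = |Σ|/2 = 51.
Hole:
Σ = (-13) + (18) + (3) + (7) = 15
Area = |Σ|/2 = 7.5.
Net area = 51 − 7.5 = 43.5.

43.5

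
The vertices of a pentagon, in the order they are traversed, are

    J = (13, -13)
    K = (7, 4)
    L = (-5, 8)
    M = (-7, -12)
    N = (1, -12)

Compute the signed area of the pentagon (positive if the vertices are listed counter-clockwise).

Apply Gauss's area formula: 2A = Σ (x_i·y_{i+1} − x_{i+1}·y_i), indices taken mod 5.
Σ = (143) + (76) + (116) + (96) + (143) = 574
Signed area = Σ/2 = 287 (positive ⇒ counter-clockwise traversal).

287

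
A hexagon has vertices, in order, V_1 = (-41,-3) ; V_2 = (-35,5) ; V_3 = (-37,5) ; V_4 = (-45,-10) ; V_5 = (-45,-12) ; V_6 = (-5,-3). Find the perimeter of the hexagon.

108

|V_1V_2| = √((6)² + (8)²) = √100 = 10
|V_2V_3| = √((-2)² + (0)²) = √4 = 2
|V_3V_4| = √((-8)² + (-15)²) = √289 = 17
|V_4V_5| = √((0)² + (-2)²) = √4 = 2
|V_5V_6| = √((40)² + (9)²) = √1681 = 41
|V_6V_1| = √((-36)² + (0)²) = √1296 = 36
Perimeter = 10 + 2 + 17 + 2 + 41 + 36 = 108.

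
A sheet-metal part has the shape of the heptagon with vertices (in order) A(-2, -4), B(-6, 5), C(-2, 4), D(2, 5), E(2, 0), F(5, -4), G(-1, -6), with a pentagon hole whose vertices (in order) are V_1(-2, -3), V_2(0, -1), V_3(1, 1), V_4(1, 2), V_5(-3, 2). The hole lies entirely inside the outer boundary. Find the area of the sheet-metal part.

Outer boundary:
Σ = (-34) + (-14) + (-18) + (-10) + (-8) + (-34) + (-8) = -126
Area = |Σ|/2 = 63.
Hole:
Apply the shoelace formula: 2A = Σ (x_i·y_{i+1} − x_{i+1}·y_i), indices taken mod 5.
V_1→V_2: (-2)(-1) − (0)(-3) = 2
V_2→V_3: (0)(1) − (1)(-1) = 1
V_3→V_4: (1)(2) − (1)(1) = 1
V_4→V_5: (1)(2) − (-3)(2) = 8
V_5→V_1: (-3)(-3) − (-2)(2) = 13
Σ = 25
Area = |Σ|/2 = 12.5.
Net area = 63 − 12.5 = 50.5.

50.5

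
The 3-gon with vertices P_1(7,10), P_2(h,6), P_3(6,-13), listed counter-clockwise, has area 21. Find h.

Write out the shoelace sum; only the two edges meeting at P_2 involve h:
2·Area = [(7·6 − h·10) + (h·(-13) − 6·6)] + 151
       = -23·h + 157 = 42
⇒ h = 5.

5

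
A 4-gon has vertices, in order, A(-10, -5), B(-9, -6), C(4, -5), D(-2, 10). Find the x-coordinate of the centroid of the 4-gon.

Apply the shoelace formula. First the cross-terms c_i = x_i·y_{i+1} − x_{i+1}·y_i:
  15, 69, 30, 110  ⇒  2A = 224, A = 112.
Then Σ (x_i + x_{i+1})·c_i = -1890, so x̄ = -1890 / (6·112) = -2.8125.

-2.8125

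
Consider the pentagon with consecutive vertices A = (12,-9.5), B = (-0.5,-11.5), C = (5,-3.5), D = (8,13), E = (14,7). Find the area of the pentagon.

A→B: (12)(-11.5) − (-0.5)(-9.5) = -142.75
B→C: (-0.5)(-3.5) − (5)(-11.5) = 59.25
C→D: (5)(13) − (8)(-3.5) = 93
D→E: (8)(7) − (14)(13) = -126
E→A: (14)(-9.5) − (12)(7) = -217
Σ = -333.5
Area = |Σ|/2 = 166.75.

166.75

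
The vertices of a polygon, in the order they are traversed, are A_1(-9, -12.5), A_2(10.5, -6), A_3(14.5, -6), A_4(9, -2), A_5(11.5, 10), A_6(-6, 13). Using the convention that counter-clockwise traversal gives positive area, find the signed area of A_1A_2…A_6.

Cross-terms: 185.25, 24, 25, 113, 209.5, 192  ⇒  Σ = 748.75
Signed area = Σ/2 = 374.375 (positive ⇒ counter-clockwise traversal).

374.375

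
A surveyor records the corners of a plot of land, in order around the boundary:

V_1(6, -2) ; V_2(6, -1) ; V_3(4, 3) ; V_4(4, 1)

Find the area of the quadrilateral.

3

Apply the surveyor's formula: 2A = Σ (x_i·y_{i+1} − x_{i+1}·y_i), indices taken mod 4.
Σ = (6) + (22) + (-8) + (-14) = 6
Area = |Σ|/2 = 3.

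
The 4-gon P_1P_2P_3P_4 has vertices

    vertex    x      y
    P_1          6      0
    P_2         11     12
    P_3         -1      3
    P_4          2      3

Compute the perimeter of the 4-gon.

|P_1P_2| = √((5)² + (12)²) = √169 = 13
|P_2P_3| = √((-12)² + (-9)²) = √225 = 15
|P_3P_4| = √((3)² + (0)²) = √9 = 3
|P_4P_1| = √((4)² + (-3)²) = √25 = 5
Perimeter = 13 + 15 + 3 + 5 = 36.

36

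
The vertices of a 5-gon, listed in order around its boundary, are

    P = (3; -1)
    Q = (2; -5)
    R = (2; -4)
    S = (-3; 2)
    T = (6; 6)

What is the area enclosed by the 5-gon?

Apply the shoelace formula: 2A = Σ (x_i·y_{i+1} − x_{i+1}·y_i), indices taken mod 5.
Σ = (-13) + (2) + (-8) + (-30) + (-24) = -73
Area = |Σ|/2 = 36.5.

36.5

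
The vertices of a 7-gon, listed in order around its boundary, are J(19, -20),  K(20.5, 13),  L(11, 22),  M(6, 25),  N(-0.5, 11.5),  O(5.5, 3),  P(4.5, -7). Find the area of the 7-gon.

557.875

J→K: (19)(13) − (20.5)(-20) = 657
K→L: (20.5)(22) − (11)(13) = 308
L→M: (11)(25) − (6)(22) = 143
M→N: (6)(11.5) − (-0.5)(25) = 81.5
N→O: (-0.5)(3) − (5.5)(11.5) = -64.75
O→P: (5.5)(-7) − (4.5)(3) = -52
P→J: (4.5)(-20) − (19)(-7) = 43
Σ = 1115.75
Area = |Σ|/2 = 557.875.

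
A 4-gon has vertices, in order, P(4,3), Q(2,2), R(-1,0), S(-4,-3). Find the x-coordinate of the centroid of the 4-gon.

-1/21

Apply the surveyor's formula. First the cross-terms c_i = x_i·y_{i+1} − x_{i+1}·y_i:
  2, 2, 3, 0  ⇒  2A = 7, A = 3.5.
Then Σ (x_i + x_{i+1})·c_i = -1, so x̄ = -1 / (6·3.5) = -1/21.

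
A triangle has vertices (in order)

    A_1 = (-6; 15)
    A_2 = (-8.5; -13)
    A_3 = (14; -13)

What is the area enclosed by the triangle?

Apply the shoelace (surveyor's) formula: 2A = Σ (x_i·y_{i+1} − x_{i+1}·y_i), indices taken mod 3.
Cross-terms: 205.5, 292.5, 132  ⇒  Σ = 630
Area = |Σ|/2 = 315.

315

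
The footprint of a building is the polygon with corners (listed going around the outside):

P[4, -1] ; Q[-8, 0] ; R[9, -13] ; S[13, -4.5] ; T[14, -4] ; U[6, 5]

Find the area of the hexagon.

151.75

Apply the surveyor's formula: 2A = Σ (x_i·y_{i+1} − x_{i+1}·y_i), indices taken mod 6.
P→Q: (4)(0) − (-8)(-1) = -8
Q→R: (-8)(-13) − (9)(0) = 104
R→S: (9)(-4.5) − (13)(-13) = 128.5
S→T: (13)(-4) − (14)(-4.5) = 11
T→U: (14)(5) − (6)(-4) = 94
U→P: (6)(-1) − (4)(5) = -26
Σ = 303.5
Area = |Σ|/2 = 151.75.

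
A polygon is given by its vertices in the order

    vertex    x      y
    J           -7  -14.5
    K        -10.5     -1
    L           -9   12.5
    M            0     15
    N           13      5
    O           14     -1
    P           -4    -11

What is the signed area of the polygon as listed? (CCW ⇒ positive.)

-437.75

Σ = (-145.25) + (-140.25) + (-135) + (-195) + (-83) + (-158) + (-19) = -875.5
Signed area = Σ/2 = -437.75 (negative ⇒ clockwise traversal).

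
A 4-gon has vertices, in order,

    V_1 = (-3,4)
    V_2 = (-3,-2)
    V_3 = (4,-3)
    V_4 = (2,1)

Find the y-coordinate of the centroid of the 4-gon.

-1/12

Apply the shoelace formula. First the cross-terms c_i = x_i·y_{i+1} − x_{i+1}·y_i:
  18, 17, 10, 11  ⇒  2A = 56, A = 28.
Then Σ (y_i + y_{i+1})·c_i = -14, so ȳ = -14 / (6·28) = -1/12.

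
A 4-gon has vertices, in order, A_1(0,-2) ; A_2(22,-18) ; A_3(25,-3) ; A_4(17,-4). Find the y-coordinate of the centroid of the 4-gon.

-933/115

Apply the surveyor's formula. First the cross-terms c_i = x_i·y_{i+1} − x_{i+1}·y_i:
  44, 384, -49, -34  ⇒  2A = 345, A = 172.5.
Then Σ (y_i + y_{i+1})·c_i = -8397, so ȳ = -8397 / (6·172.5) = -933/115.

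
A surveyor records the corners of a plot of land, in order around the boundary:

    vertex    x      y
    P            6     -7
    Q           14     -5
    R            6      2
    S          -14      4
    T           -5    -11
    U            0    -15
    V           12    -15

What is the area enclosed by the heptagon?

P→Q: (6)(-5) − (14)(-7) = 68
Q→R: (14)(2) − (6)(-5) = 58
R→S: (6)(4) − (-14)(2) = 52
S→T: (-14)(-11) − (-5)(4) = 174
T→U: (-5)(-15) − (0)(-11) = 75
U→V: (0)(-15) − (12)(-15) = 180
V→P: (12)(-7) − (6)(-15) = 6
Σ = 613
Area = |Σ|/2 = 306.5.

306.5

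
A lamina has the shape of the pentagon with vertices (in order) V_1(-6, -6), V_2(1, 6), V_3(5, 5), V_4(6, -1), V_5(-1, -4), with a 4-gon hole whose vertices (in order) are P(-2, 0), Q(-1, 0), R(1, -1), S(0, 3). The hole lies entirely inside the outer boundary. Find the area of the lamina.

61.5

Outer boundary:
Apply Gauss's area formula: 2A = Σ (x_i·y_{i+1} − x_{i+1}·y_i), indices taken mod 5.
V_1→V_2: (-6)(6) − (1)(-6) = -30
V_2→V_3: (1)(5) − (5)(6) = -25
V_3→V_4: (5)(-1) − (6)(5) = -35
V_4→V_5: (6)(-4) − (-1)(-1) = -25
V_5→V_1: (-1)(-6) − (-6)(-4) = -18
Σ = -133
Area = |Σ|/2 = 66.5.
Hole:
Apply Gauss's area formula: 2A = Σ (x_i·y_{i+1} − x_{i+1}·y_i), indices taken mod 4.
Σ = (0) + (1) + (3) + (6) = 10
Area = |Σ|/2 = 5.
Net area = 66.5 − 5 = 61.5.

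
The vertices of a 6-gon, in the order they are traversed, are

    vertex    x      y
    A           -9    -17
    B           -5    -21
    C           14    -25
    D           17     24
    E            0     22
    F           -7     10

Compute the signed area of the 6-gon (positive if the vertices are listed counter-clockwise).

Apply the shoelace (surveyor's) formula: 2A = Σ (x_i·y_{i+1} − x_{i+1}·y_i), indices taken mod 6.
A→B: (-9)(-21) − (-5)(-17) = 104
B→C: (-5)(-25) − (14)(-21) = 419
C→D: (14)(24) − (17)(-25) = 761
D→E: (17)(22) − (0)(24) = 374
E→F: (0)(10) − (-7)(22) = 154
F→A: (-7)(-17) − (-9)(10) = 209
Σ = 2021
Signed area = Σ/2 = 1010.5 (positive ⇒ counter-clockwise traversal).

1010.5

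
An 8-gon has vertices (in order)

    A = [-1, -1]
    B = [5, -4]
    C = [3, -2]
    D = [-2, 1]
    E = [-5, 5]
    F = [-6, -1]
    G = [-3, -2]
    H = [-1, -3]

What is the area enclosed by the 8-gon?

27

Apply Gauss's area formula: 2A = Σ (x_i·y_{i+1} − x_{i+1}·y_i), indices taken mod 8.
Σ = (9) + (2) + (-1) + (-5) + (35) + (9) + (7) + (-2) = 54
Area = |Σ|/2 = 27.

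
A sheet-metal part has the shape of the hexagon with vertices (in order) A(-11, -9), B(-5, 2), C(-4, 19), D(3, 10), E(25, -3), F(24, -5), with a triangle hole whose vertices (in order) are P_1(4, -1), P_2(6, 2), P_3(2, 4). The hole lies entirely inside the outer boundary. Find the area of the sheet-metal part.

Outer boundary:
Σ = (-67) + (-87) + (-97) + (-259) + (-53) + (-271) = -834
Area = |Σ|/2 = 417.
Hole:
P_1→P_2: (4)(2) − (6)(-1) = 14
P_2→P_3: (6)(4) − (2)(2) = 20
P_3→P_1: (2)(-1) − (4)(4) = -18
Σ = 16
Area = |Σ|/2 = 8.
Net area = 417 − 8 = 409.

409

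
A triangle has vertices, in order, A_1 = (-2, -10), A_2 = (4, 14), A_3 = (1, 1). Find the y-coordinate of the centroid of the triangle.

Apply the shoelace (surveyor's) formula. First the cross-terms c_i = x_i·y_{i+1} − x_{i+1}·y_i:
  12, -10, -8  ⇒  2A = -6, A = -3.
Then Σ (y_i + y_{i+1})·c_i = -30, so ȳ = -30 / (6·(-3)) = 5/3.

5/3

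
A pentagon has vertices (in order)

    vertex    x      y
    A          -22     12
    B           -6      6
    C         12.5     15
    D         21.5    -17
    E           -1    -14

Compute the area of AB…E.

Apply Gauss's area formula: 2A = Σ (x_i·y_{i+1} − x_{i+1}·y_i), indices taken mod 5.
Cross-terms: -60, -165, -535, -318, -320  ⇒  Σ = -1398
Area = |Σ|/2 = 699.

699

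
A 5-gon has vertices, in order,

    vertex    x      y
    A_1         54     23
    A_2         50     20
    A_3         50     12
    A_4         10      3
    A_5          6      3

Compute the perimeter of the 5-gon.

|A_1A_2| = √((-4)² + (-3)²) = √25 = 5
|A_2A_3| = √((0)² + (-8)²) = √64 = 8
|A_3A_4| = √((-40)² + (-9)²) = √1681 = 41
|A_4A_5| = √((-4)² + (0)²) = √16 = 4
|A_5A_1| = √((48)² + (20)²) = √2704 = 52
Perimeter = 5 + 8 + 41 + 4 + 52 = 110.

110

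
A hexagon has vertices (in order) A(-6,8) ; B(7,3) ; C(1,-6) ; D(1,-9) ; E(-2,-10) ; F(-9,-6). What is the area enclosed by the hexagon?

168

Σ = (-74) + (-45) + (-3) + (-28) + (-78) + (-108) = -336
Area = |Σ|/2 = 168.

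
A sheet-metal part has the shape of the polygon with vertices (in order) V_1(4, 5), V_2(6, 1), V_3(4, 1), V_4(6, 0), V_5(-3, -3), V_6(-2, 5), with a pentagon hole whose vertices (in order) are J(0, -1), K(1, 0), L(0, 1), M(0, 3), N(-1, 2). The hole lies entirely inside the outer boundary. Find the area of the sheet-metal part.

46.5

Outer boundary:
Apply the shoelace (surveyor's) formula: 2A = Σ (x_i·y_{i+1} − x_{i+1}·y_i), indices taken mod 6.
Cross-terms: -26, 2, -6, -18, -21, -30  ⇒  Σ = -99
Area = |Σ|/2 = 49.5.
Hole:
Apply the shoelace formula: 2A = Σ (x_i·y_{i+1} − x_{i+1}·y_i), indices taken mod 5.
J→K: (0)(0) − (1)(-1) = 1
K→L: (1)(1) − (0)(0) = 1
L→M: (0)(3) − (0)(1) = 0
M→N: (0)(2) − (-1)(3) = 3
N→J: (-1)(-1) − (0)(2) = 1
Σ = 6
Area = |Σ|/2 = 3.
Net area = 49.5 − 3 = 46.5.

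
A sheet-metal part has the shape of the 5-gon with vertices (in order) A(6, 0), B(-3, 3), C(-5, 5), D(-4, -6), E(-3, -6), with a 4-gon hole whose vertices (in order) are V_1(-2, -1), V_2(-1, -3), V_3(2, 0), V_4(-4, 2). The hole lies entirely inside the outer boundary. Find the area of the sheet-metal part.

Outer boundary:
Σ = (18) + (0) + (50) + (6) + (36) = 110
Area = |Σ|/2 = 55.
Hole:
Apply the shoelace formula: 2A = Σ (x_i·y_{i+1} − x_{i+1}·y_i), indices taken mod 4.
Cross-terms: 5, 6, 4, 8  ⇒  Σ = 23
Area = |Σ|/2 = 11.5.
Net area = 55 − 11.5 = 43.5.

43.5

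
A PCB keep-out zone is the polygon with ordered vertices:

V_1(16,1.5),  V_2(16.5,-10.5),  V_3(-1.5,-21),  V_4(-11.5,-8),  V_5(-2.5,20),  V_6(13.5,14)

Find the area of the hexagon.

Σ = (-192.75) + (-362.25) + (-229.5) + (-250) + (-305) + (-203.75) = -1543.25
Area = |Σ|/2 = 771.625.

771.625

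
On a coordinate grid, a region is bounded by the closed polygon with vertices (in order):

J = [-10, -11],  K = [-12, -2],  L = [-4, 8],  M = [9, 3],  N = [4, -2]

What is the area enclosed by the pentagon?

Apply the shoelace (surveyor's) formula: 2A = Σ (x_i·y_{i+1} − x_{i+1}·y_i), indices taken mod 5.
Cross-terms: -112, -104, -84, -30, -64  ⇒  Σ = -394
Area = |Σ|/2 = 197.

197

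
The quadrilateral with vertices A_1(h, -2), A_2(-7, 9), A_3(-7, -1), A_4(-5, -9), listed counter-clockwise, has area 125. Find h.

7

The doubled signed area Σ (x_i y_{i+1} − x_{i+1} y_i) is linear in h.
With h=0 it equals 124; the coefficient of h is 18 (from the two edges through A_1).
So 18·h + 124 = 2·125 = 250 ⇒ h = 7.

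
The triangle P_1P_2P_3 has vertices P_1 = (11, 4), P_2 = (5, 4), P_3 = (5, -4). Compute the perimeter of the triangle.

24

|P_1P_2| = √((-6)² + (0)²) = √36 = 6
|P_2P_3| = √((0)² + (-8)²) = √64 = 8
|P_3P_1| = √((6)² + (8)²) = √100 = 10
Perimeter = 6 + 8 + 10 = 24.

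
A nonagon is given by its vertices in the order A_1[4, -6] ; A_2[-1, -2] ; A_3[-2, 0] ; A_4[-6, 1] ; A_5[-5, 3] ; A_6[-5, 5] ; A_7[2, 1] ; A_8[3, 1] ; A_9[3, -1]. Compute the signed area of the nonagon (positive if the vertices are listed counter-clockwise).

-39.5

Apply Gauss's area formula: 2A = Σ (x_i·y_{i+1} − x_{i+1}·y_i), indices taken mod 9.
A_1→A_2: (4)(-2) − (-1)(-6) = -14
A_2→A_3: (-1)(0) − (-2)(-2) = -4
A_3→A_4: (-2)(1) − (-6)(0) = -2
A_4→A_5: (-6)(3) − (-5)(1) = -13
A_5→A_6: (-5)(5) − (-5)(3) = -10
A_6→A_7: (-5)(1) − (2)(5) = -15
A_7→A_8: (2)(1) − (3)(1) = -1
A_8→A_9: (3)(-1) − (3)(1) = -6
A_9→A_1: (3)(-6) − (4)(-1) = -14
Σ = -79
Signed area = Σ/2 = -39.5 (negative ⇒ clockwise traversal).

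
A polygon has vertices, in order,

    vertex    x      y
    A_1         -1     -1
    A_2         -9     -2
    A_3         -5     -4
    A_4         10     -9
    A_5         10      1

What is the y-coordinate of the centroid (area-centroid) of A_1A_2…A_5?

-136/39

Apply Gauss's area formula. First the cross-terms c_i = x_i·y_{i+1} − x_{i+1}·y_i:
  -7, 26, 85, 100, -9  ⇒  2A = 195, A = 97.5.
Then Σ (y_i + y_{i+1})·c_i = -2040, so ȳ = -2040 / (6·97.5) = -136/39.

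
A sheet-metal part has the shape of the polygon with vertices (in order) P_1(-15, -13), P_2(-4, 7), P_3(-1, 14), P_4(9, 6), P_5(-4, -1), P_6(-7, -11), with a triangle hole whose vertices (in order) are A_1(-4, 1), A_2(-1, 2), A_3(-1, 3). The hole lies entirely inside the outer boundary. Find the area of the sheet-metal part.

Outer boundary:
Cross-terms: -157, -49, -132, 15, 37, -74  ⇒  Σ = -360
Area = |Σ|/2 = 180.
Hole:
Σ = (-7) + (-1) + (11) = 3
Area = |Σ|/2 = 1.5.
Net area = 180 − 1.5 = 178.5.

178.5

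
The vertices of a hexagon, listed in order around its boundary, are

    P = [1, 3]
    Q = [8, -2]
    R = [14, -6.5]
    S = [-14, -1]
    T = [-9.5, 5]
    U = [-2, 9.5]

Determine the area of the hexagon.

165.125

Cross-terms: -26, -24, -105, -79.5, -80.25, -15.5  ⇒  Σ = -330.25
Area = |Σ|/2 = 165.125.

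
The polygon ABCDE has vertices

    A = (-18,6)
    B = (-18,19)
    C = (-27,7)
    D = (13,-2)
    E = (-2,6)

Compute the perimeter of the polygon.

|AB| = √((0)² + (13)²) = √169 = 13
|BC| = √((-9)² + (-12)²) = √225 = 15
|CD| = √((40)² + (-9)²) = √1681 = 41
|DE| = √((-15)² + (8)²) = √289 = 17
|EA| = √((-16)² + (0)²) = √256 = 16
Perimeter = 13 + 15 + 41 + 17 + 16 = 102.

102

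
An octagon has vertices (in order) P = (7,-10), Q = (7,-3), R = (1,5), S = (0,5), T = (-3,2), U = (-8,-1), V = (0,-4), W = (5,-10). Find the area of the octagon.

99

Apply the shoelace formula: 2A = Σ (x_i·y_{i+1} − x_{i+1}·y_i), indices taken mod 8.
P→Q: (7)(-3) − (7)(-10) = 49
Q→R: (7)(5) − (1)(-3) = 38
R→S: (1)(5) − (0)(5) = 5
S→T: (0)(2) − (-3)(5) = 15
T→U: (-3)(-1) − (-8)(2) = 19
U→V: (-8)(-4) − (0)(-1) = 32
V→W: (0)(-10) − (5)(-4) = 20
W→P: (5)(-10) − (7)(-10) = 20
Σ = 198
Area = |Σ|/2 = 99.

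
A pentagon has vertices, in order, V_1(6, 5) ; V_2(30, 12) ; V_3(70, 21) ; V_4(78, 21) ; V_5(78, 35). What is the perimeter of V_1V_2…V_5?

|V_1V_2| = √((24)² + (7)²) = √625 = 25
|V_2V_3| = √((40)² + (9)²) = √1681 = 41
|V_3V_4| = √((8)² + (0)²) = √64 = 8
|V_4V_5| = √((0)² + (14)²) = √196 = 14
|V_5V_1| = √((-72)² + (-30)²) = √6084 = 78
Perimeter = 25 + 41 + 8 + 14 + 78 = 166.

166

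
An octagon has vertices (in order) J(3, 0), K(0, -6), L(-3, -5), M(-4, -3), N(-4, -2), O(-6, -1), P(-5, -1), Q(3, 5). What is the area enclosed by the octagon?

47.5

Σ = (-18) + (-18) + (-11) + (-4) + (-8) + (1) + (-22) + (-15) = -95
Area = |Σ|/2 = 47.5.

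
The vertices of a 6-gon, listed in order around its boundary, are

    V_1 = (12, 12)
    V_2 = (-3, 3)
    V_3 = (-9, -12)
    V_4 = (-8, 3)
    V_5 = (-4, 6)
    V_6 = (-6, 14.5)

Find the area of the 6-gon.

146

Apply the shoelace (surveyor's) formula: 2A = Σ (x_i·y_{i+1} − x_{i+1}·y_i), indices taken mod 6.
Σ = (72) + (63) + (-123) + (-36) + (-22) + (-246) = -292
Area = |Σ|/2 = 146.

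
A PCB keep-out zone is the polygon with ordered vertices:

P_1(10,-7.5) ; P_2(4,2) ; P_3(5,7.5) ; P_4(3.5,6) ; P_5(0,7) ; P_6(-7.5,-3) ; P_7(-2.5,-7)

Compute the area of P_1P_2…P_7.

142.25

Apply the surveyor's formula: 2A = Σ (x_i·y_{i+1} − x_{i+1}·y_i), indices taken mod 7.
P_1→P_2: (10)(2) − (4)(-7.5) = 50
P_2→P_3: (4)(7.5) − (5)(2) = 20
P_3→P_4: (5)(6) − (3.5)(7.5) = 3.75
P_4→P_5: (3.5)(7) − (0)(6) = 24.5
P_5→P_6: (0)(-3) − (-7.5)(7) = 52.5
P_6→P_7: (-7.5)(-7) − (-2.5)(-3) = 45
P_7→P_1: (-2.5)(-7.5) − (10)(-7) = 88.75
Σ = 284.5
Area = |Σ|/2 = 142.25.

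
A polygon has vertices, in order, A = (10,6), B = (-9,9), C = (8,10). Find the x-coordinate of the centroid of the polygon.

3

Apply the shoelace formula. First the cross-terms c_i = x_i·y_{i+1} − x_{i+1}·y_i:
  144, -162, -52  ⇒  2A = -70, A = -35.
Then Σ (x_i + x_{i+1})·c_i = -630, so x̄ = -630 / (6·(-35)) = 3.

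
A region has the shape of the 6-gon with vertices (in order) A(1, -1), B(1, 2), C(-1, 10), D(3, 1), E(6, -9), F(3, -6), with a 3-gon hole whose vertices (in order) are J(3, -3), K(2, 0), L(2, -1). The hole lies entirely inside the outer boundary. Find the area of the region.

Outer boundary:
Apply Gauss's area formula: 2A = Σ (x_i·y_{i+1} − x_{i+1}·y_i), indices taken mod 6.
Σ = (3) + (12) + (-31) + (-33) + (-9) + (3) = -55
Area = |Σ|/2 = 27.5.
Hole:
Apply the surveyor's formula: 2A = Σ (x_i·y_{i+1} − x_{i+1}·y_i), indices taken mod 3.
J→K: (3)(0) − (2)(-3) = 6
K→L: (2)(-1) − (2)(0) = -2
L→J: (2)(-3) − (3)(-1) = -3
Σ = 1
Area = |Σ|/2 = 0.5.
Net area = 27.5 − 0.5 = 27.

27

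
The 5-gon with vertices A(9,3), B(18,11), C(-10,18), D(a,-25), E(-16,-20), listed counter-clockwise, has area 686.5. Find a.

-24

The doubled signed area Σ (x_i y_{i+1} − x_{i+1} y_i) is linear in a.
With a=0 it equals 461; the coefficient of a is -38 (from the two edges through D).
So -38·a + 461 = 2·686.5 = 1373 ⇒ a = -24.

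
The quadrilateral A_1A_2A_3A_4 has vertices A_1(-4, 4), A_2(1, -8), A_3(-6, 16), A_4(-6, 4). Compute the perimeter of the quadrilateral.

52

|A_1A_2| = √((5)² + (-12)²) = √169 = 13
|A_2A_3| = √((-7)² + (24)²) = √625 = 25
|A_3A_4| = √((0)² + (-12)²) = √144 = 12
|A_4A_1| = √((2)² + (0)²) = √4 = 2
Perimeter = 13 + 25 + 12 + 2 = 52.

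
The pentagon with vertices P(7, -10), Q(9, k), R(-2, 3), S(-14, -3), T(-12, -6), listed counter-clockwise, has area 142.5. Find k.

Write out the shoelace sum; only the two edges meeting at Q involve k:
2·Area = [(7·k − 9·(-10)) + (9·3 − (-2)·k)] + 258
       = 9·k + 375 = 285
⇒ k = -10.

-10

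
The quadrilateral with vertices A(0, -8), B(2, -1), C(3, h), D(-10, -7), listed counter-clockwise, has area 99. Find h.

10

The doubled signed area Σ (x_i y_{i+1} − x_{i+1} y_i) is linear in h.
With h=0 it equals 78; the coefficient of h is 12 (from the two edges through C).
So 12·h + 78 = 2·99 = 198 ⇒ h = 10.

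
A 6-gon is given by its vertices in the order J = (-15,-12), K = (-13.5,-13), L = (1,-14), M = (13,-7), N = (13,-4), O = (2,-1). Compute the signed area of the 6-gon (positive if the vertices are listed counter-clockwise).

Apply the shoelace formula: 2A = Σ (x_i·y_{i+1} − x_{i+1}·y_i), indices taken mod 6.
J→K: (-15)(-13) − (-13.5)(-12) = 33
K→L: (-13.5)(-14) − (1)(-13) = 202
L→M: (1)(-7) − (13)(-14) = 175
M→N: (13)(-4) − (13)(-7) = 39
N→O: (13)(-1) − (2)(-4) = -5
O→J: (2)(-12) − (-15)(-1) = -39
Σ = 405
Signed area = Σ/2 = 202.5 (positive ⇒ counter-clockwise traversal).

202.5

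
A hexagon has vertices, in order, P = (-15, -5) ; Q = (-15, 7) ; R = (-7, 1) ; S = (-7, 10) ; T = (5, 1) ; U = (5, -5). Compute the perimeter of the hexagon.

72

|PQ| = √((0)² + (12)²) = √144 = 12
|QR| = √((8)² + (-6)²) = √100 = 10
|RS| = √((0)² + (9)²) = √81 = 9
|ST| = √((12)² + (-9)²) = √225 = 15
|TU| = √((0)² + (-6)²) = √36 = 6
|UP| = √((-20)² + (0)²) = √400 = 20
Perimeter = 12 + 10 + 9 + 15 + 6 + 20 = 72.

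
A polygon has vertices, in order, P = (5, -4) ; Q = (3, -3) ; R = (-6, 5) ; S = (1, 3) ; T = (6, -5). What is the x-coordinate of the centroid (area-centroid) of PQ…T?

50/153

Apply Gauss's area formula. First the cross-terms c_i = x_i·y_{i+1} − x_{i+1}·y_i:
  -3, -3, -23, -23, 1  ⇒  2A = -51, A = -25.5.
Then Σ (x_i + x_{i+1})·c_i = -50, so x̄ = -50 / (6·(-25.5)) = 50/153.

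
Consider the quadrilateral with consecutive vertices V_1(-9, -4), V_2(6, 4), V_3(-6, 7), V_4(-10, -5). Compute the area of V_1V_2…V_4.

74.5

Apply Gauss's area formula: 2A = Σ (x_i·y_{i+1} − x_{i+1}·y_i), indices taken mod 4.
Σ = (-12) + (66) + (100) + (-5) = 149
Area = |Σ|/2 = 74.5.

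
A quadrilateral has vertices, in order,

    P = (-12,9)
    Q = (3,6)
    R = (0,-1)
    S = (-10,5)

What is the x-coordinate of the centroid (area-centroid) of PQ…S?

Apply the shoelace (surveyor's) formula. First the cross-terms c_i = x_i·y_{i+1} − x_{i+1}·y_i:
  -99, -3, -10, -30  ⇒  2A = -142, A = -71.
Then Σ (x_i + x_{i+1})·c_i = 1642, so x̄ = 1642 / (6·(-71)) = -821/213.

-821/213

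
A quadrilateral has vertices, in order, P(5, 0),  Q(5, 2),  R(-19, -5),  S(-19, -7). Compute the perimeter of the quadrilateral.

|PQ| = √((0)² + (2)²) = √4 = 2
|QR| = √((-24)² + (-7)²) = √625 = 25
|RS| = √((0)² + (-2)²) = √4 = 2
|SP| = √((24)² + (7)²) = √625 = 25
Perimeter = 2 + 25 + 2 + 25 = 54.

54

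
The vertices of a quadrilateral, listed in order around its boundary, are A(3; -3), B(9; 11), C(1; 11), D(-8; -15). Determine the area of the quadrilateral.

145

Apply the shoelace formula: 2A = Σ (x_i·y_{i+1} − x_{i+1}·y_i), indices taken mod 4.
Cross-terms: 60, 88, 73, 69  ⇒  Σ = 290
Area = |Σ|/2 = 145.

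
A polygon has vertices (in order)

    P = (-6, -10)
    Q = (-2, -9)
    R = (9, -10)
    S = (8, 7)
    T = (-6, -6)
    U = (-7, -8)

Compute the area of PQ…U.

Σ = (34) + (101) + (143) + (-6) + (6) + (22) = 300
Area = |Σ|/2 = 150.

150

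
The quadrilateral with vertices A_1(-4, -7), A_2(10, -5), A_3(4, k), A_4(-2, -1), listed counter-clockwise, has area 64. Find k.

Write out the shoelace sum; only the two edges meeting at A_3 involve k:
2·Area = [(10·k − 4·(-5)) + (4·(-1) − (-2)·k)] + 100
       = 12·k + 116 = 128
⇒ k = 1.

1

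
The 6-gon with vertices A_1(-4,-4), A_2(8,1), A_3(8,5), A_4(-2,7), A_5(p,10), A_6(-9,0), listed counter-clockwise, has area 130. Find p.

-4

Write out the shoelace sum; only the two edges meeting at A_5 involve p:
2·Area = [((-2)·10 − p·7) + (p·0 − (-9)·10)] + 162
       = -7·p + 232 = 260
⇒ p = -4.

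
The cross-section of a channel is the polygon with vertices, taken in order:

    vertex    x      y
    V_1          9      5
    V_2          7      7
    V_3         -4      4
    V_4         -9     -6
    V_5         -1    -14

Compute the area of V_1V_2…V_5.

Apply Gauss's area formula: 2A = Σ (x_i·y_{i+1} − x_{i+1}·y_i), indices taken mod 5.
V_1→V_2: (9)(7) − (7)(5) = 28
V_2→V_3: (7)(4) − (-4)(7) = 56
V_3→V_4: (-4)(-6) − (-9)(4) = 60
V_4→V_5: (-9)(-14) − (-1)(-6) = 120
V_5→V_1: (-1)(5) − (9)(-14) = 121
Σ = 385
Area = |Σ|/2 = 192.5.

192.5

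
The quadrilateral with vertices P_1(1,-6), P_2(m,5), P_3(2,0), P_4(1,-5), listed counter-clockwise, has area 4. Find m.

4

Write out the shoelace sum; only the two edges meeting at P_2 involve m:
2·Area = [(1·5 − m·(-6)) + (m·0 − 2·5)] + -11
       = 6·m + -16 = 8
⇒ m = 4.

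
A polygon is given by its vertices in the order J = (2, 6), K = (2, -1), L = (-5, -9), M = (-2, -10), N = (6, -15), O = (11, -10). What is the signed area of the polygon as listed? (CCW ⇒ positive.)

138

Apply the shoelace formula: 2A = Σ (x_i·y_{i+1} − x_{i+1}·y_i), indices taken mod 6.
Cross-terms: -14, -23, 32, 90, 105, 86  ⇒  Σ = 276
Signed area = Σ/2 = 138 (positive ⇒ counter-clockwise traversal).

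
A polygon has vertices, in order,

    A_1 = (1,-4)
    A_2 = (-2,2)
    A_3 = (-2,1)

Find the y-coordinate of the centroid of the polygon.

-1/3

Apply the shoelace formula. First the cross-terms c_i = x_i·y_{i+1} − x_{i+1}·y_i:
  -6, 2, 7  ⇒  2A = 3, A = 1.5.
Then Σ (y_i + y_{i+1})·c_i = -3, so ȳ = -3 / (6·1.5) = -1/3.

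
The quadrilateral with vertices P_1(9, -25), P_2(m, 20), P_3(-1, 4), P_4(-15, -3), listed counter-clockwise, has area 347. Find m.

1

Write out the shoelace sum; only the two edges meeting at P_2 involve m:
2·Area = [(9·20 − m·(-25)) + (m·4 − (-1)·20)] + 465
       = 29·m + 665 = 694
⇒ m = 1.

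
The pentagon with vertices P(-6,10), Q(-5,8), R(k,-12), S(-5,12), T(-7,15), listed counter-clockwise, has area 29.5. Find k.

7

Write out the shoelace sum; only the two edges meeting at R involve k:
2·Area = [((-5)·(-12) − k·8) + (k·12 − (-5)·(-12))] + 31
       = 4·k + 31 = 59
⇒ k = 7.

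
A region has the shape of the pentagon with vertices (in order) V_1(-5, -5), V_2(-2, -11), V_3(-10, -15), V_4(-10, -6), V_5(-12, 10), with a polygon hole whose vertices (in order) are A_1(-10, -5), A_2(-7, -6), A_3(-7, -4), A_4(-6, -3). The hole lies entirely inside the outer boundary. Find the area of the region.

89.5

Outer boundary:
Σ = (45) + (-80) + (-90) + (-172) + (110) = -187
Area = |Σ|/2 = 93.5.
Hole:
Cross-terms: 25, -14, -3, 0  ⇒  Σ = 8
Area = |Σ|/2 = 4.
Net area = 93.5 − 4 = 89.5.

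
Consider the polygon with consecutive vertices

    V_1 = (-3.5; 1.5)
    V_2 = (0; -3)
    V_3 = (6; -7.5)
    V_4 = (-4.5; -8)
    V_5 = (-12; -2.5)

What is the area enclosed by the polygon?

Apply the surveyor's formula: 2A = Σ (x_i·y_{i+1} − x_{i+1}·y_i), indices taken mod 5.
Cross-terms: 10.5, 18, -81.75, -84.75, -26.75  ⇒  Σ = -164.75
Area = |Σ|/2 = 82.375.

82.375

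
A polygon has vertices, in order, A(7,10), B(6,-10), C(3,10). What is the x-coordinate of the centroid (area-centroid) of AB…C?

Apply the surveyor's formula. First the cross-terms c_i = x_i·y_{i+1} − x_{i+1}·y_i:
  -130, 90, -40  ⇒  2A = -80, A = -40.
Then Σ (x_i + x_{i+1})·c_i = -1280, so x̄ = -1280 / (6·(-40)) = 16/3.

16/3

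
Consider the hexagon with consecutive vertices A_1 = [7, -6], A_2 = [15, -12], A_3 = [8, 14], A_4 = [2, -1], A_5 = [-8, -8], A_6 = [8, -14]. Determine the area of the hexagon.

Apply the shoelace formula: 2A = Σ (x_i·y_{i+1} − x_{i+1}·y_i), indices taken mod 6.
A_1→A_2: (7)(-12) − (15)(-6) = 6
A_2→A_3: (15)(14) − (8)(-12) = 306
A_3→A_4: (8)(-1) − (2)(14) = -36
A_4→A_5: (2)(-8) − (-8)(-1) = -24
A_5→A_6: (-8)(-14) − (8)(-8) = 176
A_6→A_1: (8)(-6) − (7)(-14) = 50
Σ = 478
Area = |Σ|/2 = 239.

239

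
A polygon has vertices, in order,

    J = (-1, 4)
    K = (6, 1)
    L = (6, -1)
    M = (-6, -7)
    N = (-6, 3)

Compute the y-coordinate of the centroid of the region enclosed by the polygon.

-176/249

Apply Gauss's area formula. First the cross-terms c_i = x_i·y_{i+1} − x_{i+1}·y_i:
  -25, -12, -48, -60, -21  ⇒  2A = -166, A = -83.
Then Σ (y_i + y_{i+1})·c_i = 352, so ȳ = 352 / (6·(-83)) = -176/249.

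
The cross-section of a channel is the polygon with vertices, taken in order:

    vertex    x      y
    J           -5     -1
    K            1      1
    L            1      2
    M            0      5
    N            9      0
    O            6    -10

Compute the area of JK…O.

Apply Gauss's area formula: 2A = Σ (x_i·y_{i+1} − x_{i+1}·y_i), indices taken mod 6.
Σ = (-4) + (1) + (5) + (-45) + (-90) + (-56) = -189
Area = |Σ|/2 = 94.5.

94.5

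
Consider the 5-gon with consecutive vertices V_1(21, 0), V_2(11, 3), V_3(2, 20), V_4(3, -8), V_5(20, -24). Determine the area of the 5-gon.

Σ = (63) + (214) + (-76) + (88) + (504) = 793
Area = |Σ|/2 = 396.5.

396.5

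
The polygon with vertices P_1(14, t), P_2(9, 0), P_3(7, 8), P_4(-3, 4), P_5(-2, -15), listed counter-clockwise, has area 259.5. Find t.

Write out the shoelace sum; only the two edges meeting at P_1 involve t:
2·Area = [((-2)·t − 14·(-15)) + (14·0 − 9·t)] + 177
       = -11·t + 387 = 519
⇒ t = -12.

-12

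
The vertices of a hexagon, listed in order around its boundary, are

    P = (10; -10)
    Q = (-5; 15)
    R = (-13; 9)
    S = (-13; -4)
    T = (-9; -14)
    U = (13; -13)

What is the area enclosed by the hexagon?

Σ = (100) + (150) + (169) + (146) + (299) + (0) = 864
Area = |Σ|/2 = 432.

432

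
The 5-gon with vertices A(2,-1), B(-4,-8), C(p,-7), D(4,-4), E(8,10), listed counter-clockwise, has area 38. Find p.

-1

The doubled signed area Σ (x_i y_{i+1} − x_{i+1} y_i) is linear in p.
With p=0 it equals 80; the coefficient of p is 4 (from the two edges through C).
So 4·p + 80 = 2·38 = 76 ⇒ p = -1.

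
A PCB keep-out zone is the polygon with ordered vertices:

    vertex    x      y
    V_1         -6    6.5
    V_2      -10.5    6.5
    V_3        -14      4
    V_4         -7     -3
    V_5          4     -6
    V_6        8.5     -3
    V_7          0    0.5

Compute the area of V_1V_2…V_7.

124.25

Apply Gauss's area formula: 2A = Σ (x_i·y_{i+1} − x_{i+1}·y_i), indices taken mod 7.
Σ = (29.25) + (49) + (70) + (54) + (39) + (4.25) + (3) = 248.5
Area = |Σ|/2 = 124.25.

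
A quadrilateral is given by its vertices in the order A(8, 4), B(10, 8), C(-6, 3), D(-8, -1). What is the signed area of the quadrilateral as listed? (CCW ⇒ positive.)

54

Apply the shoelace formula: 2A = Σ (x_i·y_{i+1} − x_{i+1}·y_i), indices taken mod 4.
A→B: (8)(8) − (10)(4) = 24
B→C: (10)(3) − (-6)(8) = 78
C→D: (-6)(-1) − (-8)(3) = 30
D→A: (-8)(4) − (8)(-1) = -24
Σ = 108
Signed area = Σ/2 = 54 (positive ⇒ counter-clockwise traversal).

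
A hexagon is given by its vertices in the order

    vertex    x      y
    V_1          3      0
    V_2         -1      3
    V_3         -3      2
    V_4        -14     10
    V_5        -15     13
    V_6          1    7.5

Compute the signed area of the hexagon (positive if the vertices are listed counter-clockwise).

Apply the shoelace formula: 2A = Σ (x_i·y_{i+1} − x_{i+1}·y_i), indices taken mod 6.
Cross-terms: 9, 7, -2, -32, -125.5, -22.5  ⇒  Σ = -166
Signed area = Σ/2 = -83 (negative ⇒ clockwise traversal).

-83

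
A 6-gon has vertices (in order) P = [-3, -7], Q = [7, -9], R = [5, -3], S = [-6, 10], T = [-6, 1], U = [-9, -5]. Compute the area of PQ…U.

136.5

Apply the shoelace (surveyor's) formula: 2A = Σ (x_i·y_{i+1} − x_{i+1}·y_i), indices taken mod 6.
Σ = (76) + (24) + (32) + (54) + (39) + (48) = 273
Area = |Σ|/2 = 136.5.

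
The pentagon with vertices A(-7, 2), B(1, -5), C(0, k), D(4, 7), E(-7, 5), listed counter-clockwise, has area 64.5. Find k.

-2

Write out the shoelace sum; only the two edges meeting at C involve k:
2·Area = [(1·k − 0·(-5)) + (0·7 − 4·k)] + 123
       = -3·k + 123 = 129
⇒ k = -2.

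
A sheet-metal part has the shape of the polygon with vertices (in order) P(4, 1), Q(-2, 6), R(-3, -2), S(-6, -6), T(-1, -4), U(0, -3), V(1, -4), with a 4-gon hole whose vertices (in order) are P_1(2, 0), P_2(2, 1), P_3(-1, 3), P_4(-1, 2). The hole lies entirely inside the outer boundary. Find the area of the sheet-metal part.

Outer boundary:
Apply the shoelace formula: 2A = Σ (x_i·y_{i+1} − x_{i+1}·y_i), indices taken mod 7.
Σ = (26) + (22) + (6) + (18) + (3) + (3) + (17) = 95
Area = |Σ|/2 = 47.5.
Hole:
Cross-terms: 2, 7, 1, -4  ⇒  Σ = 6
Area = |Σ|/2 = 3.
Net area = 47.5 − 3 = 44.5.

44.5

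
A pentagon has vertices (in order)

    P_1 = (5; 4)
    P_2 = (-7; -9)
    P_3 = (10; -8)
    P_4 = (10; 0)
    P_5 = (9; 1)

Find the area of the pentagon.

P_1→P_2: (5)(-9) − (-7)(4) = -17
P_2→P_3: (-7)(-8) − (10)(-9) = 146
P_3→P_4: (10)(0) − (10)(-8) = 80
P_4→P_5: (10)(1) − (9)(0) = 10
P_5→P_1: (9)(4) − (5)(1) = 31
Σ = 250
Area = |Σ|/2 = 125.

125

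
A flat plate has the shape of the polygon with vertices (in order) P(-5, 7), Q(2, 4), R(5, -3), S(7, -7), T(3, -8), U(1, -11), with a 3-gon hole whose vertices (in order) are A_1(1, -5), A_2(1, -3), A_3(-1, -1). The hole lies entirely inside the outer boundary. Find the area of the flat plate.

89

Outer boundary:
Apply the surveyor's formula: 2A = Σ (x_i·y_{i+1} − x_{i+1}·y_i), indices taken mod 6.
P→Q: (-5)(4) − (2)(7) = -34
Q→R: (2)(-3) − (5)(4) = -26
R→S: (5)(-7) − (7)(-3) = -14
S→T: (7)(-8) − (3)(-7) = -35
T→U: (3)(-11) − (1)(-8) = -25
U→P: (1)(7) − (-5)(-11) = -48
Σ = -182
Area = |Σ|/2 = 91.
Hole:
Apply the shoelace (surveyor's) formula: 2A = Σ (x_i·y_{i+1} − x_{i+1}·y_i), indices taken mod 3.
Cross-terms: 2, -4, 6  ⇒  Σ = 4
Area = |Σ|/2 = 2.
Net area = 91 − 2 = 89.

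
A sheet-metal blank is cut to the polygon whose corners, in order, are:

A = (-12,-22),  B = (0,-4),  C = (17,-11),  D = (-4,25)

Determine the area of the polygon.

Σ = (48) + (68) + (381) + (388) = 885
Area = |Σ|/2 = 442.5.

442.5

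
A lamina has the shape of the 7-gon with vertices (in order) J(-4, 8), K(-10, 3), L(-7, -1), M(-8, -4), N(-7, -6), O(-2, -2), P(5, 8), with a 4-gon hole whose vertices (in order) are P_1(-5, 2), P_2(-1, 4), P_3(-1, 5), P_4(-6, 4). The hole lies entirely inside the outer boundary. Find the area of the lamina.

Outer boundary:
Apply the shoelace formula: 2A = Σ (x_i·y_{i+1} − x_{i+1}·y_i), indices taken mod 7.
Cross-terms: 68, 31, 20, 20, 2, -6, 72  ⇒  Σ = 207
Area = |Σ|/2 = 103.5.
Hole:
Apply Gauss's area formula: 2A = Σ (x_i·y_{i+1} − x_{i+1}·y_i), indices taken mod 4.
Σ = (-18) + (-1) + (26) + (8) = 15
Area = |Σ|/2 = 7.5.
Net area = 103.5 − 7.5 = 96.

96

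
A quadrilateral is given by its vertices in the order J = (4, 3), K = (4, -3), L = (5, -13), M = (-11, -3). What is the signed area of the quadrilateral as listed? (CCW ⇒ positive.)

-120

Σ = (-24) + (-37) + (-158) + (-21) = -240
Signed area = Σ/2 = -120 (negative ⇒ clockwise traversal).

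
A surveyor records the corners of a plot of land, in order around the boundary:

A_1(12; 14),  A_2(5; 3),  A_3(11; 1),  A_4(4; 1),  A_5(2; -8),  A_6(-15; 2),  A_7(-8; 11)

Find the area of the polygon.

299

Cross-terms: -34, -28, 7, -34, -116, -149, -244  ⇒  Σ = -598
Area = |Σ|/2 = 299.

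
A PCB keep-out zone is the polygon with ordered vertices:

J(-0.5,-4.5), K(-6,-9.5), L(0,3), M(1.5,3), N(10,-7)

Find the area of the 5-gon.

66.875

Apply Gauss's area formula: 2A = Σ (x_i·y_{i+1} − x_{i+1}·y_i), indices taken mod 5.
Cross-terms: -22.25, -18, -4.5, -40.5, -48.5  ⇒  Σ = -133.75
Area = |Σ|/2 = 66.875.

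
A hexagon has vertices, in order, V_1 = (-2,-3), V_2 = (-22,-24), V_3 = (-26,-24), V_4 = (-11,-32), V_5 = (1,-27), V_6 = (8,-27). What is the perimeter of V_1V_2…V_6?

96

|V_1V_2| = √((-20)² + (-21)²) = √841 = 29
|V_2V_3| = √((-4)² + (0)²) = √16 = 4
|V_3V_4| = √((15)² + (-8)²) = √289 = 17
|V_4V_5| = √((12)² + (5)²) = √169 = 13
|V_5V_6| = √((7)² + (0)²) = √49 = 7
|V_6V_1| = √((-10)² + (24)²) = √676 = 26
Perimeter = 29 + 4 + 17 + 13 + 7 + 26 = 96.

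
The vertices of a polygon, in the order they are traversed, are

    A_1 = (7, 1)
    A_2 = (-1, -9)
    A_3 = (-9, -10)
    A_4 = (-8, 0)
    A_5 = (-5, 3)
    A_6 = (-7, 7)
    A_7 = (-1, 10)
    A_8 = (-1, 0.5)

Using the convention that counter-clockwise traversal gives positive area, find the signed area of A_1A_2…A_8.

Σ = (-62) + (-71) + (-80) + (-24) + (-14) + (-63) + (9.5) + (-4.5) = -309
Signed area = Σ/2 = -154.5 (negative ⇒ clockwise traversal).

-154.5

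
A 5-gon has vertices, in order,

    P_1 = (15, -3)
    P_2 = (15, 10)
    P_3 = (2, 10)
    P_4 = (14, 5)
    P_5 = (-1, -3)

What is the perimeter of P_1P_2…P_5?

72

|P_1P_2| = √((0)² + (13)²) = √169 = 13
|P_2P_3| = √((-13)² + (0)²) = √169 = 13
|P_3P_4| = √((12)² + (-5)²) = √169 = 13
|P_4P_5| = √((-15)² + (-8)²) = √289 = 17
|P_5P_1| = √((16)² + (0)²) = √256 = 16
Perimeter = 13 + 13 + 13 + 17 + 16 = 72.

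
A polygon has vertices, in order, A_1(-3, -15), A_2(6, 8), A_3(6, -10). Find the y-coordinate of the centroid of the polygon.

Apply the shoelace (surveyor's) formula. First the cross-terms c_i = x_i·y_{i+1} − x_{i+1}·y_i:
  66, -108, -120  ⇒  2A = -162, A = -81.
Then Σ (y_i + y_{i+1})·c_i = 2754, so ȳ = 2754 / (6·(-81)) = -17/3.

-17/3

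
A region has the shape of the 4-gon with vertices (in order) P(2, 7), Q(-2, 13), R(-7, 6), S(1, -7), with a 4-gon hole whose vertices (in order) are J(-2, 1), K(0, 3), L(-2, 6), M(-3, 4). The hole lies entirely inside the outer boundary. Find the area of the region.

Outer boundary:
Apply Gauss's area formula: 2A = Σ (x_i·y_{i+1} − x_{i+1}·y_i), indices taken mod 4.
Cross-terms: 40, 79, 43, 21  ⇒  Σ = 183
Area = |Σ|/2 = 91.5.
Hole:
Apply the shoelace formula: 2A = Σ (x_i·y_{i+1} − x_{i+1}·y_i), indices taken mod 4.
Σ = (-6) + (6) + (10) + (5) = 15
Area = |Σ|/2 = 7.5.
Net area = 91.5 − 7.5 = 84.

84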